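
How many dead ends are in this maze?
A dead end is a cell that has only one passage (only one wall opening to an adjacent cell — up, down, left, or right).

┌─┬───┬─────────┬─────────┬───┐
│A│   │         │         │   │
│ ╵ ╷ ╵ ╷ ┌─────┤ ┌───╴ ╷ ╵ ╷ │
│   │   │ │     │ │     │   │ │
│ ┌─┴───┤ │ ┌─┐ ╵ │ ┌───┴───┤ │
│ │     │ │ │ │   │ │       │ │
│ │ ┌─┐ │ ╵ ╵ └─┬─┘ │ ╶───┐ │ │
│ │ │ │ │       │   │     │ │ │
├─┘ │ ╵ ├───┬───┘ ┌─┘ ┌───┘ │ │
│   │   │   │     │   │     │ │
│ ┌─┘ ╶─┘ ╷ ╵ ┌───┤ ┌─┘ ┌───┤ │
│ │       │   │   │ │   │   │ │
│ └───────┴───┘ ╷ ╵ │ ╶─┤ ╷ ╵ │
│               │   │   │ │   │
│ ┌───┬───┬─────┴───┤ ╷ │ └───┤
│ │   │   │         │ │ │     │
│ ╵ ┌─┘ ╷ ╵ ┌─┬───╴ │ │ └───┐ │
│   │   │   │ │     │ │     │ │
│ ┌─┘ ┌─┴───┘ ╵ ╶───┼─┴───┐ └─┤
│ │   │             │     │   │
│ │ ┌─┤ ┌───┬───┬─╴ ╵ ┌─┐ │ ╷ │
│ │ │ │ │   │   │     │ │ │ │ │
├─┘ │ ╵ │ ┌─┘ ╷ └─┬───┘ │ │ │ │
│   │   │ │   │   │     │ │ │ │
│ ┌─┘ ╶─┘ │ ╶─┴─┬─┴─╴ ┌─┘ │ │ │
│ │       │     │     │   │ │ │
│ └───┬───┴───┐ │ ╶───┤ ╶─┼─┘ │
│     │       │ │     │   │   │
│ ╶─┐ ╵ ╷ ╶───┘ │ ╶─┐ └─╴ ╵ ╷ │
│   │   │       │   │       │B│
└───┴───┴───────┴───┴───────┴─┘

Checking each cell for number of passages:

Dead ends found at positions:
  (0, 0)
  (0, 7)
  (2, 6)
  (3, 0)
  (3, 2)
  (3, 7)
  (3, 12)
  (5, 1)
  (7, 2)
  (8, 6)
  (8, 10)
  (8, 14)
  (10, 0)
  (10, 2)
  (10, 5)
  (10, 8)
  (10, 11)
  (11, 8)
  (11, 9)
  (12, 1)
  (12, 13)
  (13, 6)
  (14, 1)
  (14, 9)
  (14, 14)
Total dead ends: 25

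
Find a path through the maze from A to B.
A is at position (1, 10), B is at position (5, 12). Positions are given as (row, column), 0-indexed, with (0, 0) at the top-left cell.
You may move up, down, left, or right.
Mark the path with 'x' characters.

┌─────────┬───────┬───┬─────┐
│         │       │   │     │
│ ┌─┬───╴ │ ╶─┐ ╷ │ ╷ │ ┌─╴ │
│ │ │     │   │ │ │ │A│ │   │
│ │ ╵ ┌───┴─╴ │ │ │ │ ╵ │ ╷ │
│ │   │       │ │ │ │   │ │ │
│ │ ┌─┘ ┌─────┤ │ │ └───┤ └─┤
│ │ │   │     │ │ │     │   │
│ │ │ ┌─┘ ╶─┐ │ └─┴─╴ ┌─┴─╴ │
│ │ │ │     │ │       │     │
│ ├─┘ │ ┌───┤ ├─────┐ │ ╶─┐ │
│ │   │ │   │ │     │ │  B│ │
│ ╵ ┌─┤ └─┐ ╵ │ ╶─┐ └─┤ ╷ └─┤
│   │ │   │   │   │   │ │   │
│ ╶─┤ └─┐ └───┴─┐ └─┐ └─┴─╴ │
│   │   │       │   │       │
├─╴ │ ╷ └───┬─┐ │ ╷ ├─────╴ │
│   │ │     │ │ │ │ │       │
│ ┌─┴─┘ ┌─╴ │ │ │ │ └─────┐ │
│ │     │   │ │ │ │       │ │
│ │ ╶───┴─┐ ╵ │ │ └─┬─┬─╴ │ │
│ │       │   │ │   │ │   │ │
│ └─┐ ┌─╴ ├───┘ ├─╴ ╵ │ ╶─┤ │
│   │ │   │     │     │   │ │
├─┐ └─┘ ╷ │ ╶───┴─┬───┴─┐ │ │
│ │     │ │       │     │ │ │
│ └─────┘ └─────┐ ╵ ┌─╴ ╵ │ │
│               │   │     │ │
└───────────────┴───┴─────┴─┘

Finding the shortest path from (1, 10) to (5, 12):
Path length: 16 steps
Directions: down → right → up → up → right → right → down → left → down → down → right → down → left → left → down → right

Solution:

┌─────────┬───────┬───┬─────┐
│         │       │   │x x x│
│ ┌─┬───╴ │ ╶─┐ ╷ │ ╷ │ ┌─╴ │
│ │ │     │   │ │ │ │A│x│x x│
│ │ ╵ ┌───┴─╴ │ │ │ │ ╵ │ ╷ │
│ │   │       │ │ │ │x x│x│ │
│ │ ┌─┘ ┌─────┤ │ │ └───┤ └─┤
│ │ │   │     │ │ │     │x x│
│ │ │ ┌─┘ ╶─┐ │ └─┴─╴ ┌─┴─╴ │
│ │ │ │     │ │       │x x x│
│ ├─┘ │ ┌───┤ ├─────┐ │ ╶─┐ │
│ │   │ │   │ │     │ │x B│ │
│ ╵ ┌─┤ └─┐ ╵ │ ╶─┐ └─┤ ╷ └─┤
│   │ │   │   │   │   │ │   │
│ ╶─┤ └─┐ └───┴─┐ └─┐ └─┴─╴ │
│   │   │       │   │       │
├─╴ │ ╷ └───┬─┐ │ ╷ ├─────╴ │
│   │ │     │ │ │ │ │       │
│ ┌─┴─┘ ┌─╴ │ │ │ │ └─────┐ │
│ │     │   │ │ │ │       │ │
│ │ ╶───┴─┐ ╵ │ │ └─┬─┬─╴ │ │
│ │       │   │ │   │ │   │ │
│ └─┐ ┌─╴ ├───┘ ├─╴ ╵ │ ╶─┤ │
│   │ │   │     │     │   │ │
├─┐ └─┘ ╷ │ ╶───┴─┬───┴─┐ │ │
│ │     │ │       │     │ │ │
│ └─────┘ └─────┐ ╵ ┌─╴ ╵ │ │
│               │   │     │ │
└───────────────┴───┴─────┴─┘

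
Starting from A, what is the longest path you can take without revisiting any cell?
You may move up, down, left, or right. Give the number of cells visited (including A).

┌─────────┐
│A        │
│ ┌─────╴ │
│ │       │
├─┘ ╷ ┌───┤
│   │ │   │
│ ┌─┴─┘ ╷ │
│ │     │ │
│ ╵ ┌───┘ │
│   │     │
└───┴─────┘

Finding longest simple path using DFS:
Start: (0, 0)
Longest path visits 23 cells
Path: A → right → right → right → right → down → left → left → left → down → left → down → down → right → up → right → right → up → right → down → down → left → left

Solution:

┌─────────┐
│A → → → ↓│
│ ┌─────╴ │
│ │↓ ← ← ↲│
├─┘ ╷ ┌───┤
│↓ ↲│ │↱ ↓│
│ ┌─┴─┘ ╷ │
│↓│↱ → ↑│↓│
│ ╵ ┌───┘ │
│↳ ↑│B ← ↲│
└───┴─────┘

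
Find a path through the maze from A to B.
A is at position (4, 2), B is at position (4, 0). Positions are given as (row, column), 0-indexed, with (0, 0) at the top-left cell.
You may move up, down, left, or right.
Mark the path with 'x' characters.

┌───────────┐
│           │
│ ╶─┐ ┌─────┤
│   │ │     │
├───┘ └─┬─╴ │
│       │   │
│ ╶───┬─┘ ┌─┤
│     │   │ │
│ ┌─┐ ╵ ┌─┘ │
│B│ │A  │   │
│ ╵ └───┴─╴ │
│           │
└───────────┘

Finding the shortest path from (4, 2) to (4, 0):
Path length: 4 steps
Directions: up → left → left → down

Solution:

┌───────────┐
│           │
│ ╶─┐ ┌─────┤
│   │ │     │
├───┘ └─┬─╴ │
│       │   │
│ ╶───┬─┘ ┌─┤
│x x x│   │ │
│ ┌─┐ ╵ ┌─┘ │
│B│ │A  │   │
│ ╵ └───┴─╴ │
│           │
└───────────┘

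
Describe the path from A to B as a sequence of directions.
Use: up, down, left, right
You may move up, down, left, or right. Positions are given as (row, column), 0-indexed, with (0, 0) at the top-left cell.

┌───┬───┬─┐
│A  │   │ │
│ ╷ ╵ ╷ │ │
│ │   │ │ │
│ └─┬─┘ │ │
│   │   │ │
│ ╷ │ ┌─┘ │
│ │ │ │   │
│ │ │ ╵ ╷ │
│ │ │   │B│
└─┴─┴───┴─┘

Finding the path and converting it to directions:
Path through cells: (0,0) → (0,1) → (1,1) → (1,2) → (0,2) → (0,3) → (1,3) → (2,3) → (2,2) → (3,2) → (4,2) → (4,3) → (3,3) → (3,4) → (4,4)
Directions: right, down, right, up, right, down, down, left, down, down, right, up, right, down

Solution:

┌───┬───┬─┐
│A ↓│↱ ↓│ │
│ ╷ ╵ ╷ │ │
│ │↳ ↑│↓│ │
│ └─┬─┘ │ │
│   │↓ ↲│ │
│ ╷ │ ┌─┘ │
│ │ │↓│↱ ↓│
│ │ │ ╵ ╷ │
│ │ │↳ ↑│B│
└─┴─┴───┴─┘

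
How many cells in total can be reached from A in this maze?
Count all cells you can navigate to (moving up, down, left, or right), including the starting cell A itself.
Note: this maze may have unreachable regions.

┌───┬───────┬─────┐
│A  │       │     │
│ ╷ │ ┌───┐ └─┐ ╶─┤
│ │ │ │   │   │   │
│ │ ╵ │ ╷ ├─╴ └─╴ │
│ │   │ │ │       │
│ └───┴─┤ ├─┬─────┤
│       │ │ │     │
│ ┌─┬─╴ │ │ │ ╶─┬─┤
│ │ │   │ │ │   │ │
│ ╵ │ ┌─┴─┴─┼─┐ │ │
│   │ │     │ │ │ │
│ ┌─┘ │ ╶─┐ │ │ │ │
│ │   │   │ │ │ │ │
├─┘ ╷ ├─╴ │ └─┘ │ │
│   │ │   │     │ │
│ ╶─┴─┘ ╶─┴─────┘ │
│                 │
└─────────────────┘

Using BFS/flood-fill to find all reachable cells from A:
Maze size: 9 × 9 = 81 total cells
10 cell(s) are walled off and cannot be reached from A.
Reachable cells: 71

Reachable region (· marks reachable cells):

┌───┬───────┬─────┐
│A ·│· · · ·│· · ·│
│ ╷ │ ┌───┐ └─┐ ╶─┤
│·│·│·│   │· ·│· ·│
│ │ ╵ │ ╷ ├─╴ └─╴ │
│·│· ·│ │ │· · · ·│
│ └───┴─┤ ├─┬─────┤
│· · · ·│ │ │· · ·│
│ ┌─┬─╴ │ │ │ ╶─┬─┤
│·│·│· ·│ │ │· ·│·│
│ ╵ │ ┌─┴─┴─┼─┐ │ │
│· ·│·│· · ·│ │·│·│
│ ┌─┘ │ ╶─┐ │ │ │ │
│·│· ·│· ·│·│ │·│·│
├─┘ ╷ ├─╴ │ └─┘ │ │
│· ·│·│· ·│· · ·│·│
│ ╶─┴─┘ ╶─┴─────┘ │
│· · · · · · · · ·│
└─────────────────┘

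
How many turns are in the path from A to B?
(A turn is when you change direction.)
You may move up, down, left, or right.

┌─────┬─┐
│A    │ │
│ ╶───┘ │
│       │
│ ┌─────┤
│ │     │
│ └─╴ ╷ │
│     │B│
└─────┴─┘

Directions: down, down, down, right, right, up, right, down
Number of turns: 4

Solution:

┌─────┬─┐
│A    │ │
│ ╶───┘ │
│↓      │
│ ┌─────┤
│↓│  ↱ ↓│
│ └─╴ ╷ │
│↳ → ↑│B│
└─────┴─┘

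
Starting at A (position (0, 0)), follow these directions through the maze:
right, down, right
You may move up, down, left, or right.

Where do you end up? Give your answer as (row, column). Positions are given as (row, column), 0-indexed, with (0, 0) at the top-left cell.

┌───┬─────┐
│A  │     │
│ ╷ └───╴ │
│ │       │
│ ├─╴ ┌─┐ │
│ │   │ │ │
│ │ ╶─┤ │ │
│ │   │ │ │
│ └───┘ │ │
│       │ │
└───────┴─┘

Following directions step by step:
Start: (0, 0)
  right: (0, 0) → (0, 1)
  down: (0, 1) → (1, 1)
  right: (1, 1) → (1, 2)
Final position: (1, 2)

Path taken:

┌───┬─────┐
│A ↓│     │
│ ╷ └───╴ │
│ │↳ B    │
│ ├─╴ ┌─┐ │
│ │   │ │ │
│ │ ╶─┤ │ │
│ │   │ │ │
│ └───┘ │ │
│       │ │
└───────┴─┘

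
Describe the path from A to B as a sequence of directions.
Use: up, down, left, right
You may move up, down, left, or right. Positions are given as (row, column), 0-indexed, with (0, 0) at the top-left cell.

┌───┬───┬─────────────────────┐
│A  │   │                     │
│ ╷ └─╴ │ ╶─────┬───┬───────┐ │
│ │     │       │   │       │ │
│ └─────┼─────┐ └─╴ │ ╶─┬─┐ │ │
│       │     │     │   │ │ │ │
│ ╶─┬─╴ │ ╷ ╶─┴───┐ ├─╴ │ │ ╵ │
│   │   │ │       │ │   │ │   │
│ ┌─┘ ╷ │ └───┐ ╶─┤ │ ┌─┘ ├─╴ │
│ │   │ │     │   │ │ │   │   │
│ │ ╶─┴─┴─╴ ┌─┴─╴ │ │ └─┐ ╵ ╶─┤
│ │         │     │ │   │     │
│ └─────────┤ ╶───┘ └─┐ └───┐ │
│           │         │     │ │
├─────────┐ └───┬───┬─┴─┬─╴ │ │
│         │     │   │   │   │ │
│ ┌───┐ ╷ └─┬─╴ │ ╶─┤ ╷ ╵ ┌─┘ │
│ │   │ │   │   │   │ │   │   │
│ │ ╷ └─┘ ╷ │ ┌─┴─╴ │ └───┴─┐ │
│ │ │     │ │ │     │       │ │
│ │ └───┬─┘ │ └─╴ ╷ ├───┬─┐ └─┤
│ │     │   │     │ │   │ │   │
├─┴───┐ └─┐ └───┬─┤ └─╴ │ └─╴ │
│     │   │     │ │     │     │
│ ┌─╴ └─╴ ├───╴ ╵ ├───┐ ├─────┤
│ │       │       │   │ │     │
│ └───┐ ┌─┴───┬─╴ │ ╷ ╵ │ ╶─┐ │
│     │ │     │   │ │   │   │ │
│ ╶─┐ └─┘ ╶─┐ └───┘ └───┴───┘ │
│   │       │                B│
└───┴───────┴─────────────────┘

Finding the path and converting it to directions:
Path through cells: (0,0) → (1,0) → (2,0) → (3,0) → (4,0) → (5,0) → (6,0) → (6,1) → (6,2) → (6,3) → (6,4) → (6,5) → (7,5) → (7,6) → (7,7) → (8,7) → (8,6) → (9,6) → (10,6) → (10,7) → (10,8) → (9,8) → (9,9) → (10,9) → (11,9) → (11,10) → (11,11) → (12,11) → (13,11) → (13,10) → (12,10) → (12,9) → (13,9) → (14,9) → (14,10) → (14,11) → (14,12) → (14,13) → (14,14)
Directions: down, down, down, down, down, down, right, right, right, right, right, down, right, right, down, left, down, down, right, right, up, right, down, down, right, right, down, down, left, up, left, down, down, right, right, right, right, right

Solution:

┌───┬───┬─────────────────────┐
│A  │   │                     │
│ ╷ └─╴ │ ╶─────┬───┬───────┐ │
│↓│     │       │   │       │ │
│ └─────┼─────┐ └─╴ │ ╶─┬─┐ │ │
│↓      │     │     │   │ │ │ │
│ ╶─┬─╴ │ ╷ ╶─┴───┐ ├─╴ │ │ ╵ │
│↓  │   │ │       │ │   │ │   │
│ ┌─┘ ╷ │ └───┐ ╶─┤ │ ┌─┘ ├─╴ │
│↓│   │ │     │   │ │ │   │   │
│ │ ╶─┴─┴─╴ ┌─┴─╴ │ │ └─┐ ╵ ╶─┤
│↓│         │     │ │   │     │
│ └─────────┤ ╶───┘ └─┐ └───┐ │
│↳ → → → → ↓│         │     │ │
├─────────┐ └───┬───┬─┴─┬─╴ │ │
│         │↳ → ↓│   │   │   │ │
│ ┌───┐ ╷ └─┬─╴ │ ╶─┤ ╷ ╵ ┌─┘ │
│ │   │ │   │↓ ↲│   │ │   │   │
│ │ ╷ └─┘ ╷ │ ┌─┴─╴ │ └───┴─┐ │
│ │ │     │ │↓│  ↱ ↓│       │ │
│ │ └───┬─┘ │ └─╴ ╷ ├───┬─┐ └─┤
│ │     │   │↳ → ↑│↓│   │ │   │
├─┴───┐ └─┐ └───┬─┤ └─╴ │ └─╴ │
│     │   │     │ │↳ → ↓│     │
│ ┌─╴ └─╴ ├───╴ ╵ ├───┐ ├─────┤
│ │       │       │↓ ↰│↓│     │
│ └───┐ ┌─┴───┬─╴ │ ╷ ╵ │ ╶─┐ │
│     │ │     │   │↓│↑ ↲│   │ │
│ ╶─┐ └─┘ ╶─┐ └───┘ └───┴───┘ │
│   │       │      ↳ → → → → B│
└───┴───────┴─────────────────┘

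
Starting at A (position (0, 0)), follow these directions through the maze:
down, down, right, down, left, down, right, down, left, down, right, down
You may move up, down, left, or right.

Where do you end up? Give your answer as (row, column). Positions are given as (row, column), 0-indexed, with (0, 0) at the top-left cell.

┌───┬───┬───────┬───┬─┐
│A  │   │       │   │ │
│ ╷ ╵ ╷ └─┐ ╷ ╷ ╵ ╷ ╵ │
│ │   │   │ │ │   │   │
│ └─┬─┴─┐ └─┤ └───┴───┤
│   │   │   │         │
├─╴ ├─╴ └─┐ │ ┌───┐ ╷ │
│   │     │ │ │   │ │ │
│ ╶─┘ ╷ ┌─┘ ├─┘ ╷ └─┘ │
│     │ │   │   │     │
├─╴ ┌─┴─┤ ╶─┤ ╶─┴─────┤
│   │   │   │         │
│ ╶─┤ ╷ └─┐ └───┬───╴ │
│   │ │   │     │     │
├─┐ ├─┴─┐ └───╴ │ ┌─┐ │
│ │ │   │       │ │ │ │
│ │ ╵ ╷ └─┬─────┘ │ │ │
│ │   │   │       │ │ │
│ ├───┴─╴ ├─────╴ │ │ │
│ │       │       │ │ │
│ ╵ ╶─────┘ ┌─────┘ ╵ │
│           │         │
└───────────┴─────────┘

Following directions step by step:
Start: (0, 0)
  down: (0, 0) → (1, 0)
  down: (1, 0) → (2, 0)
  right: (2, 0) → (2, 1)
  down: (2, 1) → (3, 1)
  left: (3, 1) → (3, 0)
  down: (3, 0) → (4, 0)
  right: (4, 0) → (4, 1)
  down: (4, 1) → (5, 1)
  left: (5, 1) → (5, 0)
  down: (5, 0) → (6, 0)
  right: (6, 0) → (6, 1)
  down: (6, 1) → (7, 1)
Final position: (7, 1)

Path taken:

┌───┬───┬───────┬───┬─┐
│A  │   │       │   │ │
│ ╷ ╵ ╷ └─┐ ╷ ╷ ╵ ╷ ╵ │
│↓│   │   │ │ │   │   │
│ └─┬─┴─┐ └─┤ └───┴───┤
│↳ ↓│   │   │         │
├─╴ ├─╴ └─┐ │ ┌───┐ ╷ │
│↓ ↲│     │ │ │   │ │ │
│ ╶─┘ ╷ ┌─┘ ├─┘ ╷ └─┘ │
│↳ ↓  │ │   │   │     │
├─╴ ┌─┴─┤ ╶─┤ ╶─┴─────┤
│↓ ↲│   │   │         │
│ ╶─┤ ╷ └─┐ └───┬───╴ │
│↳ ↓│ │   │     │     │
├─┐ ├─┴─┐ └───╴ │ ┌─┐ │
│ │B│   │       │ │ │ │
│ │ ╵ ╷ └─┬─────┘ │ │ │
│ │   │   │       │ │ │
│ ├───┴─╴ ├─────╴ │ │ │
│ │       │       │ │ │
│ ╵ ╶─────┘ ┌─────┘ ╵ │
│           │         │
└───────────┴─────────┘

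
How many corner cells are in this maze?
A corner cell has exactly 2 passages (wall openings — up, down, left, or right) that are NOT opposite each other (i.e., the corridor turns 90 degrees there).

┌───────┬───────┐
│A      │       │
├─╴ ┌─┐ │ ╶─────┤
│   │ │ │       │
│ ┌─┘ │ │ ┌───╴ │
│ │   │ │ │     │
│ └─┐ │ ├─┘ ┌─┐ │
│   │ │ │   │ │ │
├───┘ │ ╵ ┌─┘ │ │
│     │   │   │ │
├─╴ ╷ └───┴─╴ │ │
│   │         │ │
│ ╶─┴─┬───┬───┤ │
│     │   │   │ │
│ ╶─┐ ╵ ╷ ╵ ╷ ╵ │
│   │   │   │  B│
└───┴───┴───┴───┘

Counting corner cells (2 non-opposite passages):
Total corners: 27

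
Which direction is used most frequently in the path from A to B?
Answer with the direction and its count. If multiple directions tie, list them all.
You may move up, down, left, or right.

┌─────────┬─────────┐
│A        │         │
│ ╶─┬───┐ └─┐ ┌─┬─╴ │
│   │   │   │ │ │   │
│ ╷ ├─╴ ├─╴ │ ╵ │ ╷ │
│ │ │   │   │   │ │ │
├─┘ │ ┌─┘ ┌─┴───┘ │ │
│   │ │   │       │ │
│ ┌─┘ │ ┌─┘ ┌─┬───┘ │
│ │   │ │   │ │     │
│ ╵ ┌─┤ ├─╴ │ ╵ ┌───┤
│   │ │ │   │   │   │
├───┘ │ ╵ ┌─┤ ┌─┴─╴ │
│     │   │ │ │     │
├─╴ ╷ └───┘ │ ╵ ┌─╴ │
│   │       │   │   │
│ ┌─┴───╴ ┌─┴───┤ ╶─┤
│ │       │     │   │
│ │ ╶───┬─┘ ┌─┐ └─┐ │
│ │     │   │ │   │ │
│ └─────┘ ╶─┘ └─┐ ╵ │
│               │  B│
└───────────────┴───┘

Directions: right, right, right, right, down, right, down, left, down, left, down, down, down, right, up, right, up, up, right, right, right, up, up, right, down, down, down, left, left, down, left, down, down, right, up, right, right, down, left, down, right, down, down
Counts: {'right': 15, 'down': 16, 'left': 6, 'up': 6}
Most common: down (16 times)

Solution:

┌─────────┬─────────┐
│A → → → ↓│         │
│ ╶─┬───┐ └─┐ ┌─┬─╴ │
│   │   │↳ ↓│ │ │↱ ↓│
│ ╷ ├─╴ ├─╴ │ ╵ │ ╷ │
│ │ │   │↓ ↲│   │↑│↓│
├─┘ │ ┌─┘ ┌─┴───┘ │ │
│   │ │↓ ↲│↱ → → ↑│↓│
│ ┌─┘ │ ┌─┘ ┌─┬───┘ │
│ │   │↓│  ↑│ │↓ ← ↲│
│ ╵ ┌─┤ ├─╴ │ ╵ ┌───┤
│   │ │↓│↱ ↑│↓ ↲│   │
├───┘ │ ╵ ┌─┤ ┌─┴─╴ │
│     │↳ ↑│ │↓│↱ → ↓│
├─╴ ╷ └───┘ │ ╵ ┌─╴ │
│   │       │↳ ↑│↓ ↲│
│ ┌─┴───╴ ┌─┴───┤ ╶─┤
│ │       │     │↳ ↓│
│ │ ╶───┬─┘ ┌─┐ └─┐ │
│ │     │   │ │   │↓│
│ └─────┘ ╶─┘ └─┐ ╵ │
│               │  B│
└───────────────┴───┘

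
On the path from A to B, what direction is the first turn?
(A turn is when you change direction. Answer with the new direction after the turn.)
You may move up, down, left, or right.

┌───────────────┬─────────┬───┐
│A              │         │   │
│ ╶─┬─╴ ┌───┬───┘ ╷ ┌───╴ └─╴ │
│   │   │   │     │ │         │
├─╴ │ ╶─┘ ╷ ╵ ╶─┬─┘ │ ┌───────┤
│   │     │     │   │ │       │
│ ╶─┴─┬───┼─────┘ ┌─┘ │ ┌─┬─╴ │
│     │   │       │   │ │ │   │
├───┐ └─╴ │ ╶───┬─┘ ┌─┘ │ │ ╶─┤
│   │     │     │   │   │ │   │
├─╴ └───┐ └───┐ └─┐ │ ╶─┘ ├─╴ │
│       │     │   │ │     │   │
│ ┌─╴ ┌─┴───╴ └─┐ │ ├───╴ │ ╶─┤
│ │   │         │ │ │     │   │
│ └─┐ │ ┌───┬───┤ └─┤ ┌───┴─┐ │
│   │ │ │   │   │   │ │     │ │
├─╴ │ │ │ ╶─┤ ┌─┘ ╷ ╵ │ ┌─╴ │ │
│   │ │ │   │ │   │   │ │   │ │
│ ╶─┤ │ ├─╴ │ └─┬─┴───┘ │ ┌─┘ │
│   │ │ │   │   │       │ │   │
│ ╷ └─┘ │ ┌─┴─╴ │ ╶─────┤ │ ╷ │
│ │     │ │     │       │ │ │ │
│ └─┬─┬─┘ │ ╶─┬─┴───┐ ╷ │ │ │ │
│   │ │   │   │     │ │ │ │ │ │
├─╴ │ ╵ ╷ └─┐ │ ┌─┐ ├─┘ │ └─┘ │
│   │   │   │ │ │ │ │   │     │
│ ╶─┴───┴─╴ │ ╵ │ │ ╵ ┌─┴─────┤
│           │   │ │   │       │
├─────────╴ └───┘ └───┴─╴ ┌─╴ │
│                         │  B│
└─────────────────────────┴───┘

Directions: down, right, down, left, down, right, right, down, right, right, down, right, right, down, left, left, left, down, down, down, down, left, left, up, left, down, down, right, down, left, down, right, right, right, right, right, down, right, right, right, right, right, right, right, up, right, right, down
First turn direction: right

Solution:

┌───────────────┬─────────┬───┐
│A              │         │   │
│ ╶─┬─╴ ┌───┬───┘ ╷ ┌───╴ └─╴ │
│↳ ↓│   │   │     │ │         │
├─╴ │ ╶─┘ ╷ ╵ ╶─┬─┘ │ ┌───────┤
│↓ ↲│     │     │   │ │       │
│ ╶─┴─┬───┼─────┘ ┌─┘ │ ┌─┬─╴ │
│↳ → ↓│   │       │   │ │ │   │
├───┐ └─╴ │ ╶───┬─┘ ┌─┘ │ │ ╶─┤
│   │↳ → ↓│     │   │   │ │   │
├─╴ └───┐ └───┐ └─┐ │ ╶─┘ ├─╴ │
│       │↳ → ↓│   │ │     │   │
│ ┌─╴ ┌─┴───╴ └─┐ │ ├───╴ │ ╶─┤
│ │   │↓ ← ← ↲  │ │ │     │   │
│ └─┐ │ ┌───┬───┤ └─┤ ┌───┴─┐ │
│   │ │↓│   │   │   │ │     │ │
├─╴ │ │ │ ╶─┤ ┌─┘ ╷ ╵ │ ┌─╴ │ │
│   │ │↓│   │ │   │   │ │   │ │
│ ╶─┤ │ ├─╴ │ └─┬─┴───┘ │ ┌─┘ │
│↓ ↰│ │↓│   │   │       │ │   │
│ ╷ └─┘ │ ┌─┴─╴ │ ╶─────┤ │ ╷ │
│↓│↑ ← ↲│ │     │       │ │ │ │
│ └─┬─┬─┘ │ ╶─┬─┴───┐ ╷ │ │ │ │
│↳ ↓│ │   │   │     │ │ │ │ │ │
├─╴ │ ╵ ╷ └─┐ │ ┌─┐ ├─┘ │ └─┘ │
│↓ ↲│   │   │ │ │ │ │   │     │
│ ╶─┴───┴─╴ │ ╵ │ │ ╵ ┌─┴─────┤
│↳ → → → → ↓│   │ │   │  ↱ → ↓│
├─────────╴ └───┘ └───┴─╴ ┌─╴ │
│          ↳ → → → → → → ↑│  B│
└─────────────────────────┴───┘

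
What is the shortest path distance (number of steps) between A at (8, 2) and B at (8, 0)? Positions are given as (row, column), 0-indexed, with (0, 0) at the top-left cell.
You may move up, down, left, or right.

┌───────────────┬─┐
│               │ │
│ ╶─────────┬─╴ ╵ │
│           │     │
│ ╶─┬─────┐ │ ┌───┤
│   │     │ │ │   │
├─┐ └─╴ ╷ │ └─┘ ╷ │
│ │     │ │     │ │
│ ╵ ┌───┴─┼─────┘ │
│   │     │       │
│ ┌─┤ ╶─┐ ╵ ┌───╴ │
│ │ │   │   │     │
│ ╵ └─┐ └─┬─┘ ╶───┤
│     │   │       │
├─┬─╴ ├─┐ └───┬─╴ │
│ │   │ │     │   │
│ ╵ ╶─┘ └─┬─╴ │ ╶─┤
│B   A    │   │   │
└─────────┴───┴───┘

Finding path from (8, 2) to (8, 0):
Path: (8,2) → (8,1) → (8,0)
Distance: 2 steps

Solution:

┌───────────────┬─┐
│               │ │
│ ╶─────────┬─╴ ╵ │
│           │     │
│ ╶─┬─────┐ │ ┌───┤
│   │     │ │ │   │
├─┐ └─╴ ╷ │ └─┘ ╷ │
│ │     │ │     │ │
│ ╵ ┌───┴─┼─────┘ │
│   │     │       │
│ ┌─┤ ╶─┐ ╵ ┌───╴ │
│ │ │   │   │     │
│ ╵ └─┐ └─┬─┘ ╶───┤
│     │   │       │
├─┬─╴ ├─┐ └───┬─╴ │
│ │   │ │     │   │
│ ╵ ╶─┘ └─┬─╴ │ ╶─┤
│B ← A    │   │   │
└─────────┴───┴───┘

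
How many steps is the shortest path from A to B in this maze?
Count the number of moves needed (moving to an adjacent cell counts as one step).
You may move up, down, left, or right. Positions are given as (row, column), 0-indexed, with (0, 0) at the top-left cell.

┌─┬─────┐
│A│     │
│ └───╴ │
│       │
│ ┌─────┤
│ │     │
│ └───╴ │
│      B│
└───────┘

Using BFS to find shortest path:
Start: (0, 0), End: (3, 3)
Path found:
(0,0) → (1,0) → (2,0) → (3,0) → (3,1) → (3,2) → (3,3)
Number of steps: 6

Solution:

┌─┬─────┐
│A│     │
│ └───╴ │
│↓      │
│ ┌─────┤
│↓│     │
│ └───╴ │
│↳ → → B│
└───────┘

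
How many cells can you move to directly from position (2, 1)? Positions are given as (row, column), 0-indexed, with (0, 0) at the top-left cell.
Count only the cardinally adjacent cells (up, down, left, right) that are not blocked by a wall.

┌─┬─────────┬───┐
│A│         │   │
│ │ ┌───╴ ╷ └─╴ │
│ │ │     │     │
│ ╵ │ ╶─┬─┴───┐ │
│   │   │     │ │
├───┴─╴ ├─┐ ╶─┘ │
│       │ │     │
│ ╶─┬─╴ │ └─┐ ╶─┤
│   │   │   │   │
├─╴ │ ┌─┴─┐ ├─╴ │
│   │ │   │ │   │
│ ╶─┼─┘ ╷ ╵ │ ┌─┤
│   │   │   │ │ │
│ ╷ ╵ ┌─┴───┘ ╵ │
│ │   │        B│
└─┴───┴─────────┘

Checking passable neighbors of (2, 1):
Neighbors: (1, 1), (2, 0)
Count: 2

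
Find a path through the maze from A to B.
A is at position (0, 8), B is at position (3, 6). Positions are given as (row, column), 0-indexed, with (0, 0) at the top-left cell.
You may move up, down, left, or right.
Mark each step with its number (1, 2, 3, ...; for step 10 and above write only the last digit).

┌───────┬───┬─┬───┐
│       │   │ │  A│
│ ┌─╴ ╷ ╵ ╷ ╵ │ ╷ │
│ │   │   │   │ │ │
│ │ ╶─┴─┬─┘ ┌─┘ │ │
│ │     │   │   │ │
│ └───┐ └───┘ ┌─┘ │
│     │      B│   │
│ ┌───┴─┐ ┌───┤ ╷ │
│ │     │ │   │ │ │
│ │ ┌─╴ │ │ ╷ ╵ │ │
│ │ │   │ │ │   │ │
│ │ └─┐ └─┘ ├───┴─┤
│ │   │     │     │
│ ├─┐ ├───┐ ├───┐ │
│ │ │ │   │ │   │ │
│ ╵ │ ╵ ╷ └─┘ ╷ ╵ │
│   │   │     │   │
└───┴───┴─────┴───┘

Finding the shortest path from (0, 8) to (3, 6):
Path length: 5 steps
Directions: left → down → down → left → down

Solution:

┌───────┬───┬─┬───┐
│       │   │ │1 A│
│ ┌─╴ ╷ ╵ ╷ ╵ │ ╷ │
│ │   │   │   │2│ │
│ │ ╶─┴─┬─┘ ┌─┘ │ │
│ │     │   │4 3│ │
│ └───┐ └───┘ ┌─┘ │
│     │      B│   │
│ ┌───┴─┐ ┌───┤ ╷ │
│ │     │ │   │ │ │
│ │ ┌─╴ │ │ ╷ ╵ │ │
│ │ │   │ │ │   │ │
│ │ └─┐ └─┘ ├───┴─┤
│ │   │     │     │
│ ├─┐ ├───┐ ├───┐ │
│ │ │ │   │ │   │ │
│ ╵ │ ╵ ╷ └─┘ ╷ ╵ │
│   │   │     │   │
└───┴───┴─────┴───┘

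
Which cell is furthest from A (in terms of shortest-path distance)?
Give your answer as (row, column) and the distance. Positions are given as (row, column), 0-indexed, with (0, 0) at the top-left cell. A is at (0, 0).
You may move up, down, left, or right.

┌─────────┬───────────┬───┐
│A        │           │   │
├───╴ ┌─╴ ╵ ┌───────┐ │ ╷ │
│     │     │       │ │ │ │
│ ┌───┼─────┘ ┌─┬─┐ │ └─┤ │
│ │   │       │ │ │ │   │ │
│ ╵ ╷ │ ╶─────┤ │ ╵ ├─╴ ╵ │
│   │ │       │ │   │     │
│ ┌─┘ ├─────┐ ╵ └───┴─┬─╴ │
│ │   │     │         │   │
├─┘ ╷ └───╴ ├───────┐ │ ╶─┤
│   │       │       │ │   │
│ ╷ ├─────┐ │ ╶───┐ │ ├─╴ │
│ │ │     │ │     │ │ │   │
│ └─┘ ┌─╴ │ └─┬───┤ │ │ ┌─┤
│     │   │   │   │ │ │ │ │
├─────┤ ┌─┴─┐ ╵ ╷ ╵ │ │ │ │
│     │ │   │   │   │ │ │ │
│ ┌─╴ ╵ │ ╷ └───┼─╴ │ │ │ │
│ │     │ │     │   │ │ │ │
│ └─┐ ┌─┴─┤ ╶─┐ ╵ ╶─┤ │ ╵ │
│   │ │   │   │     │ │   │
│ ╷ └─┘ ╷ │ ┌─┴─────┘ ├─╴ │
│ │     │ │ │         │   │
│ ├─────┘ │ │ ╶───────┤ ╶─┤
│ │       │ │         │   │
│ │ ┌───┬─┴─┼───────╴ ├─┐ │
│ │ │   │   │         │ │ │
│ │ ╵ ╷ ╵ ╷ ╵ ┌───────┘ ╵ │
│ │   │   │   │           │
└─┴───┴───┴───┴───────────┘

Computing BFS distances from A to all cells:
Furthest cell: (2, 8)
Distance: 96 steps

Path from A to the furthest cell:

┌─────────┬───────────┬───┐
│A → ↓    │           │   │
├───╴ ┌─╴ ╵ ┌───────┐ │ ╷ │
│↓ ← ↲│     │↱ → → ↓│ │ │ │
│ ┌───┼─────┘ ┌─┬─┐ │ └─┤ │
│↓│↱ ↓│↱ → → ↑│ │B│↓│   │ │
│ ╵ ╷ │ ╶─────┤ │ ╵ ├─╴ ╵ │
│↳ ↑│↓│↑ ← ← ↰│ │↑ ↲│     │
│ ┌─┘ ├─────┐ ╵ └───┴─┬─╴ │
│ │↓ ↲│     │↑ ← ← ← ↰│   │
├─┘ ╷ └───╴ ├───────┐ │ ╶─┤
│↓ ↲│       │       │↑│   │
│ ╷ ├─────┐ │ ╶───┐ │ ├─╴ │
│↓│ │↱ → ↓│ │     │ │↑│   │
│ └─┘ ┌─╴ │ └─┬───┤ │ │ ┌─┤
│↳ → ↑│↓ ↲│   │   │ │↑│ │ │
├─────┤ ┌─┴─┐ ╵ ╷ ╵ │ │ │ │
│↓ ← ↰│↓│   │   │   │↑│ │ │
│ ┌─╴ ╵ │ ╷ └───┼─╴ │ │ │ │
│↓│  ↑ ↲│ │     │   │↑│ │ │
│ └─┐ ┌─┴─┤ ╶─┐ ╵ ╶─┤ │ ╵ │
│↳ ↓│ │↱ ↓│   │     │↑│   │
│ ╷ └─┘ ╷ │ ┌─┴─────┘ ├─╴ │
│ │↳ → ↑│↓│ │↱ → → → ↑│   │
│ ├─────┘ │ │ ╶───────┤ ╶─┤
│ │↓ ← ← ↲│ │↑ ← ← ← ↰│   │
│ │ ┌───┬─┴─┼───────╴ ├─┐ │
│ │↓│↱ ↓│↱ ↓│↱ → → → ↑│ │ │
│ │ ╵ ╷ ╵ ╷ ╵ ┌───────┘ ╵ │
│ │↳ ↑│↳ ↑│↳ ↑│           │
└─┴───┴───┴───┴───────────┘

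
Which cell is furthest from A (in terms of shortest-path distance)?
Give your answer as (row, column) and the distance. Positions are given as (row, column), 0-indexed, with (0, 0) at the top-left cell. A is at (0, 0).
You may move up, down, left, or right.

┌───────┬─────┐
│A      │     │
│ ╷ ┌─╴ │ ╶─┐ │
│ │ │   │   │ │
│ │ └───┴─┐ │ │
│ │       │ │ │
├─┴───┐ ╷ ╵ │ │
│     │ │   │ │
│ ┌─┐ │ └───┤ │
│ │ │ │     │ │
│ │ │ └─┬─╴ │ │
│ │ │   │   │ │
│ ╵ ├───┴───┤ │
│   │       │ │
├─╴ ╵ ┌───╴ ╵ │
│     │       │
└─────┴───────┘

Computing BFS distances from A to all cells:
Furthest cell: (5, 3)
Distance: 38 steps

Path from A to the furthest cell:

┌───────┬─────┐
│A ↓    │↱ → ↓│
│ ╷ ┌─╴ │ ╶─┐ │
│ │↓│   │↑ ↰│↓│
│ │ └───┴─┐ │ │
│ │↳ → → ↓│↑│↓│
├─┴───┐ ╷ ╵ │ │
│↱ → ↓│ │↳ ↑│↓│
│ ┌─┐ │ └───┤ │
│↑│ │↓│     │↓│
│ │ │ └─┬─╴ │ │
│↑│ │↳ B│   │↓│
│ ╵ ├───┴───┤ │
│↑ ↰│↓ ← ← ↰│↓│
├─╴ ╵ ┌───╴ ╵ │
│  ↑ ↲│    ↑ ↲│
└─────┴───────┘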